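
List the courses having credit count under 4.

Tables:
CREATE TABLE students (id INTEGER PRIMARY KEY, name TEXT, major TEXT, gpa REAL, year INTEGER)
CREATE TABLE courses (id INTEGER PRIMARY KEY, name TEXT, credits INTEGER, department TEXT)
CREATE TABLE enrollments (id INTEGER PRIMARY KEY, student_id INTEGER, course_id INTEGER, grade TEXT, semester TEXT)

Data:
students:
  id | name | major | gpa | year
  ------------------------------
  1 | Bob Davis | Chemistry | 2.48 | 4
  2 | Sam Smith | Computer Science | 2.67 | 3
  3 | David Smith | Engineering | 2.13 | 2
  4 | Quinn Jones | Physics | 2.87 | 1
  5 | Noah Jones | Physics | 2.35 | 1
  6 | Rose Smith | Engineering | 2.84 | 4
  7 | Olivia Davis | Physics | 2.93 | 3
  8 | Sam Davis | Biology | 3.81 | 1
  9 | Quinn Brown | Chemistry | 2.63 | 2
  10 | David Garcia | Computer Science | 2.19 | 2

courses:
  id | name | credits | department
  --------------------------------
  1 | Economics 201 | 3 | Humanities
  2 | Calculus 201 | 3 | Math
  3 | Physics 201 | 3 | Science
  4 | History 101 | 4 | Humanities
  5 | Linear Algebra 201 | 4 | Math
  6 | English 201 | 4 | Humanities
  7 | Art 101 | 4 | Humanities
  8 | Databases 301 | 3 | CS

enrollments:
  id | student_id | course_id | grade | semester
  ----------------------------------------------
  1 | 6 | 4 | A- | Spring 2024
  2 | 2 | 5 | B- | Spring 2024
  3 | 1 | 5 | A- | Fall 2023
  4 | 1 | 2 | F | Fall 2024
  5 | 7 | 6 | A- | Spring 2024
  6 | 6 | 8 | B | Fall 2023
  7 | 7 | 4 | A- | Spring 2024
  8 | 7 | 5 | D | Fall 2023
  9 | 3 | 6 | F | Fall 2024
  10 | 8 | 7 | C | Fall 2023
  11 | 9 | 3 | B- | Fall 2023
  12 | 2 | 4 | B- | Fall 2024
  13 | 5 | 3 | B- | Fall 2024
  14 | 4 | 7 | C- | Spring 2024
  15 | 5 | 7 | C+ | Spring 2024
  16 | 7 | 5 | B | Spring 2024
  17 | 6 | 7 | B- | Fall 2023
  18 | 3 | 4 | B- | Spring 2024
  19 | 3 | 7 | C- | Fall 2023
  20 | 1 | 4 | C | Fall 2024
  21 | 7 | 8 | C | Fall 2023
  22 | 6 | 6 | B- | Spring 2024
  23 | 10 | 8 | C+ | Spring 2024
SELECT name, credits FROM courses WHERE credits < 4

Execution result:
name | credits
Economics 201 | 3
Calculus 201 | 3
Physics 201 | 3
Databases 301 | 3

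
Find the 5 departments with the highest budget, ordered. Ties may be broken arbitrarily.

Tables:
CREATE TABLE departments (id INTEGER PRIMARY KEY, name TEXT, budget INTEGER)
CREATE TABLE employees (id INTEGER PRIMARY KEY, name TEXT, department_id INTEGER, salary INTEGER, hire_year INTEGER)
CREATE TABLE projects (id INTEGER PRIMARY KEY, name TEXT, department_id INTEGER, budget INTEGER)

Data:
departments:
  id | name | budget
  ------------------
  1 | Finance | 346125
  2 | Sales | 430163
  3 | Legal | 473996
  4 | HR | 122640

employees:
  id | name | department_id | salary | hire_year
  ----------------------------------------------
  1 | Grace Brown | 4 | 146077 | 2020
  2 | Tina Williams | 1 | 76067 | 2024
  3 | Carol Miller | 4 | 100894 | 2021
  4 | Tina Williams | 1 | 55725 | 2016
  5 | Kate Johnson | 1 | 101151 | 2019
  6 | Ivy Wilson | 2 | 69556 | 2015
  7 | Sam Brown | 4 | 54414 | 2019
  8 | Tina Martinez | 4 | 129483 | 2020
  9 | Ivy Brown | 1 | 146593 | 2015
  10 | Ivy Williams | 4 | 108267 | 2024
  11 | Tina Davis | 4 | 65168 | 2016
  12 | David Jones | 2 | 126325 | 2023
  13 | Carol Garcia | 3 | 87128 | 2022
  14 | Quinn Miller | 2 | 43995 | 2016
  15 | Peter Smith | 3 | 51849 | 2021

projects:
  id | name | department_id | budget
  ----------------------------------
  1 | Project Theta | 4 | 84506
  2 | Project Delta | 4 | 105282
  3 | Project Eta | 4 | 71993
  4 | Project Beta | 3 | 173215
SELECT name, budget FROM departments ORDER BY budget DESC LIMIT 5

Execution result:
name | budget
Legal | 473996
Sales | 430163
Finance | 346125
HR | 122640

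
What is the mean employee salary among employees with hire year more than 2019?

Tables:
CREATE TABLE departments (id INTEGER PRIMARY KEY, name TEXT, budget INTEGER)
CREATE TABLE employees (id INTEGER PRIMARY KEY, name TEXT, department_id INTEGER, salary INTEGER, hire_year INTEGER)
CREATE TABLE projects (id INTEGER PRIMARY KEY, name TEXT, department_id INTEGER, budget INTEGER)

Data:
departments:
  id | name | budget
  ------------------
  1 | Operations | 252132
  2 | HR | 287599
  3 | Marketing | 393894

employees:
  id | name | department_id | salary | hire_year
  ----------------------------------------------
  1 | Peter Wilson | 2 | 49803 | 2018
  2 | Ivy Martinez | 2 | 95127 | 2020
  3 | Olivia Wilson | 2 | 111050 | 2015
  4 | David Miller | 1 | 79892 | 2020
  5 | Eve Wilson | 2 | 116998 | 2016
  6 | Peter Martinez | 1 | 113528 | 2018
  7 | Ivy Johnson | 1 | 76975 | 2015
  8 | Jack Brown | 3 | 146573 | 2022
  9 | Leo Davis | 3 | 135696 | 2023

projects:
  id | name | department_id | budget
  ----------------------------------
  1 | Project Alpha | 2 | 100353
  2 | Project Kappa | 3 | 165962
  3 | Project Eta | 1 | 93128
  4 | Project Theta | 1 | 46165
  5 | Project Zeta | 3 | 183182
SELECT AVG(salary) FROM employees WHERE hire_year > 2019

Execution result:
114322.00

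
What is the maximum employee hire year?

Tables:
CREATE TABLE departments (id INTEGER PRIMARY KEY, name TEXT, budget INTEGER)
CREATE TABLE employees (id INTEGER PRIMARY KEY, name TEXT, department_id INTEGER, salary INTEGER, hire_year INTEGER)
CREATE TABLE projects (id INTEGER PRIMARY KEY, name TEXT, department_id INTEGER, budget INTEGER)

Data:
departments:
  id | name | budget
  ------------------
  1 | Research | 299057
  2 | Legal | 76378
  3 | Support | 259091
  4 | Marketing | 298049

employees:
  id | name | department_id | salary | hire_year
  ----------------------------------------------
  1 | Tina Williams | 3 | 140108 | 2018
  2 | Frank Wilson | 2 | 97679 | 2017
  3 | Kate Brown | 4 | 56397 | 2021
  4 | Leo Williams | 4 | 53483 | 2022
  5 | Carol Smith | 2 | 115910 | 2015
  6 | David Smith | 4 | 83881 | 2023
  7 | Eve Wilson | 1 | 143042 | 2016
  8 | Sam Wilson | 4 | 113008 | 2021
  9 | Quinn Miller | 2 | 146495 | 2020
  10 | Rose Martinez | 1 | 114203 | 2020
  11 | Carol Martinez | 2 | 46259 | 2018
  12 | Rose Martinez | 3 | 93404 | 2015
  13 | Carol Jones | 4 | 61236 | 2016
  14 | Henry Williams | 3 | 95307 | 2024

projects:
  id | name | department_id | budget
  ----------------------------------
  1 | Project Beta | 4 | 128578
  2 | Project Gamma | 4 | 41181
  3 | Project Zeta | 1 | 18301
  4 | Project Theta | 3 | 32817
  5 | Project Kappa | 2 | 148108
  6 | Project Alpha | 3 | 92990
SELECT MAX(hire_year) FROM employees

Execution result:
2024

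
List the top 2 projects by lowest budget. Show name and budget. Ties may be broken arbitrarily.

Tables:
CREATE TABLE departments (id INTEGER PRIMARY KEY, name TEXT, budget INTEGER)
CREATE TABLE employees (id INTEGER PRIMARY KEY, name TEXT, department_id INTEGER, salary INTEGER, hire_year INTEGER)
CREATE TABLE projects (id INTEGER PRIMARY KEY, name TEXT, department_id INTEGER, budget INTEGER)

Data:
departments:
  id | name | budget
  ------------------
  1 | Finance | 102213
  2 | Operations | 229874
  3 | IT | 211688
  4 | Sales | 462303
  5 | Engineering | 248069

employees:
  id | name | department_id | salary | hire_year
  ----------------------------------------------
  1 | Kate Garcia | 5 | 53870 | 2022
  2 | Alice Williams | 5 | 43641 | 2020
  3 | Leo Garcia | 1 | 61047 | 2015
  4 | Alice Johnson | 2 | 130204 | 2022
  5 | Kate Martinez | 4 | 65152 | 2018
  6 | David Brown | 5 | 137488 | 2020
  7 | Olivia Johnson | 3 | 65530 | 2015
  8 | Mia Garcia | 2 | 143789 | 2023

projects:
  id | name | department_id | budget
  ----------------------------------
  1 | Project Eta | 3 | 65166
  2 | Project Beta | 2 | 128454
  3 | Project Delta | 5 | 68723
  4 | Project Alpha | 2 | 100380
SELECT name, budget FROM projects ORDER BY budget ASC LIMIT 2

Execution result:
name | budget
Project Eta | 65166
Project Delta | 68723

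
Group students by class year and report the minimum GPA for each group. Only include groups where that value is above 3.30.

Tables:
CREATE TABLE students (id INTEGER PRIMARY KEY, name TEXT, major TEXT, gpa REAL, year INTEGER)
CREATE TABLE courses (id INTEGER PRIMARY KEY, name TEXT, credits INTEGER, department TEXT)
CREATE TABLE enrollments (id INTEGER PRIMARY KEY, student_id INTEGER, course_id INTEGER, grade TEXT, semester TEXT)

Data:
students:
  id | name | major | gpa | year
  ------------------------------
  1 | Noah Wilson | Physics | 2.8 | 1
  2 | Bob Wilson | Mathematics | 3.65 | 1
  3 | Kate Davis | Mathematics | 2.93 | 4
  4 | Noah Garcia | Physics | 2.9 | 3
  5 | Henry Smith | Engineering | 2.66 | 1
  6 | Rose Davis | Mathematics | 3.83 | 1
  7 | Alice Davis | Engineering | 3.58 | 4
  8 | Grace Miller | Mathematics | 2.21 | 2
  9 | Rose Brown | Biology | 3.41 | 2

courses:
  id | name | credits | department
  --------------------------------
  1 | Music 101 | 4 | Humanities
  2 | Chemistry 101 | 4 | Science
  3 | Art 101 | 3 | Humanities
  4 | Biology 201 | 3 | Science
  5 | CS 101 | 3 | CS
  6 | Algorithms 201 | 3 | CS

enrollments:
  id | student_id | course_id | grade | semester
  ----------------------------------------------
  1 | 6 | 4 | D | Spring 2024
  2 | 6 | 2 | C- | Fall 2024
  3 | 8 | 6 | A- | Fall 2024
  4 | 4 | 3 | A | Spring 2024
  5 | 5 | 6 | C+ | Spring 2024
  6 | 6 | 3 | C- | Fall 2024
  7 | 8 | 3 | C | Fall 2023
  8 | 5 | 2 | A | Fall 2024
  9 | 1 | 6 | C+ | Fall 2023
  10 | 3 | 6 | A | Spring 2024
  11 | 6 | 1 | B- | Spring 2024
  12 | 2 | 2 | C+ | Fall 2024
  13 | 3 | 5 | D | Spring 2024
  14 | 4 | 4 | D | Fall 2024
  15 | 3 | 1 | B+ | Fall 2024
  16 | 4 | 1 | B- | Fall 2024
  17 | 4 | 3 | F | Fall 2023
SELECT year, MIN(gpa) AS min_gpa FROM students GROUP BY year HAVING MIN(gpa) > 3.3

Execution result:
(no rows)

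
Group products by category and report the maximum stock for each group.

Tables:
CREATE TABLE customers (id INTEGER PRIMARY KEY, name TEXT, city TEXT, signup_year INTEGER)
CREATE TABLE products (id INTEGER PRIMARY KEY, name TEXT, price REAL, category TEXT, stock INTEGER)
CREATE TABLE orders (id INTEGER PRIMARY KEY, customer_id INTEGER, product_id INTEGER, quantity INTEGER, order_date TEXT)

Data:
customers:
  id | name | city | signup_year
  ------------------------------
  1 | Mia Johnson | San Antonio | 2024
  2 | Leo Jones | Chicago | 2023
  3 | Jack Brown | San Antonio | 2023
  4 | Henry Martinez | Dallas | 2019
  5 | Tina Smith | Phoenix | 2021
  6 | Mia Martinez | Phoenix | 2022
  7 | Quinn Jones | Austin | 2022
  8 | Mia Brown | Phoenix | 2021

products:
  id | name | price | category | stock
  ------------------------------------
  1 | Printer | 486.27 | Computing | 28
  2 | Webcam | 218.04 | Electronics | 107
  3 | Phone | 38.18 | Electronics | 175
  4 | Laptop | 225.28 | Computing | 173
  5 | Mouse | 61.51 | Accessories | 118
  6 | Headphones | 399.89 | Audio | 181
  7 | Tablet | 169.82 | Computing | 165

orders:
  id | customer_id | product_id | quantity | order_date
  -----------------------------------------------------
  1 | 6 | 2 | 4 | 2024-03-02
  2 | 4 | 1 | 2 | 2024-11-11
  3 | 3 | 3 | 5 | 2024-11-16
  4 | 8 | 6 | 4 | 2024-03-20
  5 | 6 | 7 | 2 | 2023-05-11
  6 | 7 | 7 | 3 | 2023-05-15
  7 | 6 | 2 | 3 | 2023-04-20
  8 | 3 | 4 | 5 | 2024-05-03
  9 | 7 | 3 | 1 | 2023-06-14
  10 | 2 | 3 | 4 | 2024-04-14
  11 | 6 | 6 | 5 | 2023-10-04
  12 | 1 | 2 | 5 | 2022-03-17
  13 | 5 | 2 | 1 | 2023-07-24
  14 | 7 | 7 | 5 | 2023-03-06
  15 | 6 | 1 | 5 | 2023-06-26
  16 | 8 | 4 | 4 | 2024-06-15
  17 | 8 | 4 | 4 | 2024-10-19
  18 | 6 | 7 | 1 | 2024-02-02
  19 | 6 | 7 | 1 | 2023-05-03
SELECT category, MAX(stock) AS max_stock FROM products GROUP BY category

Execution result:
category | max_stock
Accessories | 118
Audio | 181
Computing | 173
Electronics | 175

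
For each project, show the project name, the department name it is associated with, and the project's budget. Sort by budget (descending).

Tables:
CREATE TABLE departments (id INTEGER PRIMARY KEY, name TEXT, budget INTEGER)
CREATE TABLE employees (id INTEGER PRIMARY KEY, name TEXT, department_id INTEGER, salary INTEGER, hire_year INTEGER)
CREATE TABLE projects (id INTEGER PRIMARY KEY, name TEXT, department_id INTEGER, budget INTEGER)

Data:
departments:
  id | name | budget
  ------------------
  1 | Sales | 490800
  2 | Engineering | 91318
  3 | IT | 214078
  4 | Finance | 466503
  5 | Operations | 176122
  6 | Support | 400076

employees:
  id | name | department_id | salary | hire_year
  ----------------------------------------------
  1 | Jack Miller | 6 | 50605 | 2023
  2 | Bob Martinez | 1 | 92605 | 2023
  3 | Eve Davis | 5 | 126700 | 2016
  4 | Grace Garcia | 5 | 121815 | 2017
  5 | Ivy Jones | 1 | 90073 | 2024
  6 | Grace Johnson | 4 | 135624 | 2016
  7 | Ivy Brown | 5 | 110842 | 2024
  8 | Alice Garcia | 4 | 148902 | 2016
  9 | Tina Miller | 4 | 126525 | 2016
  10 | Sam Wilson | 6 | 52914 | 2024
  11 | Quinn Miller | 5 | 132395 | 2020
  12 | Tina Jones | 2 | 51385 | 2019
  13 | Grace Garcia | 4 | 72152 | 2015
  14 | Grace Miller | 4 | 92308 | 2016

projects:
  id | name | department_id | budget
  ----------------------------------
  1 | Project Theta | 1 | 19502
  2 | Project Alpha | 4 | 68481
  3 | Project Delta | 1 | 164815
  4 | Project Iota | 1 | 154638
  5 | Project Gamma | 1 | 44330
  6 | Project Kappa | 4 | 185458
SELECT c.name, p.name AS department, c.budget FROM projects c JOIN departments p ON c.department_id = p.id ORDER BY c.budget DESC

Execution result:
name | department | budget
Project Kappa | Finance | 185458
Project Delta | Sales | 164815
Project Iota | Sales | 154638
Project Alpha | Finance | 68481
Project Gamma | Sales | 44330
Project Theta | Sales | 19502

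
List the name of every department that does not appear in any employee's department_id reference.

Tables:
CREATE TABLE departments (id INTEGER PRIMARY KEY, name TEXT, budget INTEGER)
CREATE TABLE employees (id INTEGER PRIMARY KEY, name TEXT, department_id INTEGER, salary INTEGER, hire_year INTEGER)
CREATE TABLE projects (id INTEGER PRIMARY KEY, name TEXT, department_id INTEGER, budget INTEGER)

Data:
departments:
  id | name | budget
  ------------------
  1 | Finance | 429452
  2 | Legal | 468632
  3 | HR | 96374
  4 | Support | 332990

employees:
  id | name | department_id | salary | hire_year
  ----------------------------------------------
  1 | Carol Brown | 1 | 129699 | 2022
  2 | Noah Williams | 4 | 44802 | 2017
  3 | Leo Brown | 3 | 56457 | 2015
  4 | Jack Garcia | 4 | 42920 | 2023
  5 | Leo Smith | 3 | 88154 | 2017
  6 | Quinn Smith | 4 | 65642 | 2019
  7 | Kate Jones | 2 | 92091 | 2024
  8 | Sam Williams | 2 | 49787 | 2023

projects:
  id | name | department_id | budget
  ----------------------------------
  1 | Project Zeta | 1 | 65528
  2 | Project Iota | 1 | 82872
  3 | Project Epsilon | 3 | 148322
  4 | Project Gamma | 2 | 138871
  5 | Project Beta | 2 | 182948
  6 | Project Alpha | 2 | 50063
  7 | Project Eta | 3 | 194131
SELECT p.name FROM departments p LEFT JOIN employees c ON c.department_id = p.id WHERE c.id IS NULL

Execution result:
(no rows)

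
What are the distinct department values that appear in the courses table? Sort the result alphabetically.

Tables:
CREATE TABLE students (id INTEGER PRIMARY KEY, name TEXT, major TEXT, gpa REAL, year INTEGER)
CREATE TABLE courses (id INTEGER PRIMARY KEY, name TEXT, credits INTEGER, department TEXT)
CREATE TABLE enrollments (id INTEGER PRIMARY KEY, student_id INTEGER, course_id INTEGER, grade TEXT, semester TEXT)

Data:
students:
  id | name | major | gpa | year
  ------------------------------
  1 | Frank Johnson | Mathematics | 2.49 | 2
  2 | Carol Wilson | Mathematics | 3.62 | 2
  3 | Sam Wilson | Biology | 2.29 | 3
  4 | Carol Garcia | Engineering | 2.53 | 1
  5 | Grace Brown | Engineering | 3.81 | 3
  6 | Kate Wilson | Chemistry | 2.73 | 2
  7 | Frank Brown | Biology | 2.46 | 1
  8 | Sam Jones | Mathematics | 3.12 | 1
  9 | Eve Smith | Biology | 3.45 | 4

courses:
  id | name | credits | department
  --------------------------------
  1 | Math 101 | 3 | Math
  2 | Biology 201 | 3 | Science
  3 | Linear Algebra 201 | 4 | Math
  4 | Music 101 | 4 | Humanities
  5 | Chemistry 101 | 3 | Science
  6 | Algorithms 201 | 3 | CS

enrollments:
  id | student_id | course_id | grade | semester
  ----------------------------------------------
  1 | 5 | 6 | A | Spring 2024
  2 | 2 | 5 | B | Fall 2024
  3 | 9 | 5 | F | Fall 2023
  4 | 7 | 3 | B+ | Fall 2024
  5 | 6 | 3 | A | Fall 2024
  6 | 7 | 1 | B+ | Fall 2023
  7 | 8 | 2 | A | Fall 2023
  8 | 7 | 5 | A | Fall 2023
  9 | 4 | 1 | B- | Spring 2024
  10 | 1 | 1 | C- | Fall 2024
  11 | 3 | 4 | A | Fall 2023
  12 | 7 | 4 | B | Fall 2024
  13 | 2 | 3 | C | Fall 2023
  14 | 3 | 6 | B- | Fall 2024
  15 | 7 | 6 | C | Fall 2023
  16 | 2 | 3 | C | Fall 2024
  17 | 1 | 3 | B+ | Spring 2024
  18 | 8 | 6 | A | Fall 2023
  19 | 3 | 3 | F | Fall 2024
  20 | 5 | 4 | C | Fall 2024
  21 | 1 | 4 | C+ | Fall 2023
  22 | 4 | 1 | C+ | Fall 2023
SELECT DISTINCT department FROM courses ORDER BY department

Execution result:
department
CS
Humanities
Math
Science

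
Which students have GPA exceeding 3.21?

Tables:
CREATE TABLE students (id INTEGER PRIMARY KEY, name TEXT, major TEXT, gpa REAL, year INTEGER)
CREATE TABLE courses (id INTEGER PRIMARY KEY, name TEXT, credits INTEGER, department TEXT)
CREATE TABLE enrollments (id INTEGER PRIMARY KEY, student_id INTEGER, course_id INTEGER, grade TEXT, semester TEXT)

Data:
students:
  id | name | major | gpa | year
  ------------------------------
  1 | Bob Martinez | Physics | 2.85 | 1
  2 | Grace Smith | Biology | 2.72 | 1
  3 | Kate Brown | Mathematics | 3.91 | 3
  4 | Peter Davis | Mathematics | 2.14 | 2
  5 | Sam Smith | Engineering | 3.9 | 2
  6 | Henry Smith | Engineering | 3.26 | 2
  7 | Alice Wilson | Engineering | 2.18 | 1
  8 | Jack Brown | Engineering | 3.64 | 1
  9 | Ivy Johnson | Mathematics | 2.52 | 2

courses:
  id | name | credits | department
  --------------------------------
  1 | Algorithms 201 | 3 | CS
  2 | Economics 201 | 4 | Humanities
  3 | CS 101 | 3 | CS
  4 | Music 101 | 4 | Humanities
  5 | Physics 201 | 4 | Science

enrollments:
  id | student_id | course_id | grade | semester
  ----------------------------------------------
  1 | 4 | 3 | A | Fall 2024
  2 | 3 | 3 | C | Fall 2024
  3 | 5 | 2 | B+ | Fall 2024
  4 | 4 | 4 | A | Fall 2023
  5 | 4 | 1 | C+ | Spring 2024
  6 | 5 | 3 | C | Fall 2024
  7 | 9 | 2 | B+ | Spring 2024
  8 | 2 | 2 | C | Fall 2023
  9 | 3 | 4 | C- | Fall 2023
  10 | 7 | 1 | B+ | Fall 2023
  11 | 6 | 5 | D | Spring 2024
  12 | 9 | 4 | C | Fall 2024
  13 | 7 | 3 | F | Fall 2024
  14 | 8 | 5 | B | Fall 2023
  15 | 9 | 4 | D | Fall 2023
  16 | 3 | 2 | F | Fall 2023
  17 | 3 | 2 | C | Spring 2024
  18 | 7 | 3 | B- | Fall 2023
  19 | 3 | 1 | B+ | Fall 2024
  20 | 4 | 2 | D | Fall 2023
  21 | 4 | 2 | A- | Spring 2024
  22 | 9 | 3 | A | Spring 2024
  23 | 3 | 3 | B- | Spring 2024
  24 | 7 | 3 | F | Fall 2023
SELECT name, gpa FROM students WHERE gpa > 3.21

Execution result:
name | gpa
Kate Brown | 3.91
Sam Smith | 3.90
Henry Smith | 3.26
Jack Brown | 3.64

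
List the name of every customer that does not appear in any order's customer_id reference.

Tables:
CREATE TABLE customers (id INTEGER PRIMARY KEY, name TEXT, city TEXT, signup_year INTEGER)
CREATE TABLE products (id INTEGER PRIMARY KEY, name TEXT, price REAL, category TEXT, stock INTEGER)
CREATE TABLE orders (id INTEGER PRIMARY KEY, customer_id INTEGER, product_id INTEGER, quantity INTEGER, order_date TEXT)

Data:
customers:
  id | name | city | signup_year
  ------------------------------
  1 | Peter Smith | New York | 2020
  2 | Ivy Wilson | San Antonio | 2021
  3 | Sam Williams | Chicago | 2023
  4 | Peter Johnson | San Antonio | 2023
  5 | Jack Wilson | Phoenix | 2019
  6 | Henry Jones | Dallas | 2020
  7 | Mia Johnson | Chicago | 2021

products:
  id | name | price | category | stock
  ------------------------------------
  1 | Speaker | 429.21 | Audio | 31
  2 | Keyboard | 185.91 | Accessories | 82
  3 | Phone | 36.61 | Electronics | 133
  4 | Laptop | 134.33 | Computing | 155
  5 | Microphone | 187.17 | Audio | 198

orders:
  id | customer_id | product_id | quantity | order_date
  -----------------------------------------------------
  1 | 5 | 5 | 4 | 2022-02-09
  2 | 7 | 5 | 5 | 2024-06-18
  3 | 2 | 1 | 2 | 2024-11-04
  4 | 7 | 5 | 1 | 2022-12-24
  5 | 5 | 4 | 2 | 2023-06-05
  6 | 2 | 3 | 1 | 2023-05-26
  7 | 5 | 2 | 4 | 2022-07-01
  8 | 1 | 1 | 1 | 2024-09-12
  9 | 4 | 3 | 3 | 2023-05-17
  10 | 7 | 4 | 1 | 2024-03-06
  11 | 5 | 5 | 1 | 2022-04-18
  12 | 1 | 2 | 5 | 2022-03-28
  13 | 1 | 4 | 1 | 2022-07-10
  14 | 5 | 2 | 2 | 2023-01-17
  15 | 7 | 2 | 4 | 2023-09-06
SELECT p.name FROM customers p LEFT JOIN orders c ON c.customer_id = p.id WHERE c.id IS NULL

Execution result:
name
Sam Williams
Henry Jones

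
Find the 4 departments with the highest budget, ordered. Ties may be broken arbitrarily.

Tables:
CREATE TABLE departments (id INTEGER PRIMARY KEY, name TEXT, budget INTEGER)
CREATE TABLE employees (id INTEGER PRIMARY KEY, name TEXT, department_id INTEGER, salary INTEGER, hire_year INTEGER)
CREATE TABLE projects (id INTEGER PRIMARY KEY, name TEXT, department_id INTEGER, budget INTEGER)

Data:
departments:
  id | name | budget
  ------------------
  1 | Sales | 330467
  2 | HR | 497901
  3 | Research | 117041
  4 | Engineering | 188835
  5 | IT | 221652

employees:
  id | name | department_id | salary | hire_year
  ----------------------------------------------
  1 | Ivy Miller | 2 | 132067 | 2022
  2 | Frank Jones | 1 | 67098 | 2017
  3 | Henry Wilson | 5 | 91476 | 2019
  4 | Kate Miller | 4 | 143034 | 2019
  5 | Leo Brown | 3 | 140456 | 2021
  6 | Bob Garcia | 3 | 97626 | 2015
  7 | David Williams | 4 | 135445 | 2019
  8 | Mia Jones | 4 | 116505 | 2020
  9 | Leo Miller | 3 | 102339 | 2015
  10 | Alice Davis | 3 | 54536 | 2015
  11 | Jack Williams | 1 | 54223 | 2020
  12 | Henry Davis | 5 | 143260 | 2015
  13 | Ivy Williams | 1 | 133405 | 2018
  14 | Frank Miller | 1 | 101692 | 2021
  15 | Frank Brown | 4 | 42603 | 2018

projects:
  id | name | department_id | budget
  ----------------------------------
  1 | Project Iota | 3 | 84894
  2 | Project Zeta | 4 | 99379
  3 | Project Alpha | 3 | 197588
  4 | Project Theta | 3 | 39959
SELECT name, budget FROM departments ORDER BY budget DESC LIMIT 4

Execution result:
name | budget
HR | 497901
Sales | 330467
IT | 221652
Engineering | 188835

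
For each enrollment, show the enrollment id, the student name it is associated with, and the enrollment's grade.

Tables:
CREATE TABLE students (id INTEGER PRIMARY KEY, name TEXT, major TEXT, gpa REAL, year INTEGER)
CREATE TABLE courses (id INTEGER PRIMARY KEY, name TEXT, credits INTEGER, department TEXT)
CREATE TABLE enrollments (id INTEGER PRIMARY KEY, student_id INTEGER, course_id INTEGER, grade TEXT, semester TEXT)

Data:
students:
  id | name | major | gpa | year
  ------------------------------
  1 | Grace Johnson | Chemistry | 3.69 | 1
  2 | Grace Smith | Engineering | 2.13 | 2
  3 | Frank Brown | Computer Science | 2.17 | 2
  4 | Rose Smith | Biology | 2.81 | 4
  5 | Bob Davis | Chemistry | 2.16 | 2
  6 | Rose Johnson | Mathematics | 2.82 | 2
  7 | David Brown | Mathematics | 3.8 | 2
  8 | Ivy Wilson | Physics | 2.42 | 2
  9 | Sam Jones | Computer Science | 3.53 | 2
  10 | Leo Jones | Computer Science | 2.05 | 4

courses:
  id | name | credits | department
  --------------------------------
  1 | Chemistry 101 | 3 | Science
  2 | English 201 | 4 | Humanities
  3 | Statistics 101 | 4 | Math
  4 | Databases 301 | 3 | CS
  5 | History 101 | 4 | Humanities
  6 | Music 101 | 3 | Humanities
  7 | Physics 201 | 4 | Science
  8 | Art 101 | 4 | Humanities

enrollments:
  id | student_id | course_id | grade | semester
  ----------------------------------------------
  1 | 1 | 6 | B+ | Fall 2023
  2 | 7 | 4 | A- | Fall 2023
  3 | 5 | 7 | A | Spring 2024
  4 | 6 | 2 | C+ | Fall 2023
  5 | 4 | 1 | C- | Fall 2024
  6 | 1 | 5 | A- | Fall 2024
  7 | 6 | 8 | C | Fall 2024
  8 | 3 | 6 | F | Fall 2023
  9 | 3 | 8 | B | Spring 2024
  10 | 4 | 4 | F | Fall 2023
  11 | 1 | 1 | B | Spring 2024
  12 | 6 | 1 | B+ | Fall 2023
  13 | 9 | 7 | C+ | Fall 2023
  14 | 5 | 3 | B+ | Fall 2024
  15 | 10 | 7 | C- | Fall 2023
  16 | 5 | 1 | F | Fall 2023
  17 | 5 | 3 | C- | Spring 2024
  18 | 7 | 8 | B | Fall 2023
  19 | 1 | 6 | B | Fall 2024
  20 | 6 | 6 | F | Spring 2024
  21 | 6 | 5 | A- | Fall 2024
SELECT c.id, p.name AS student, c.grade FROM enrollments c JOIN students p ON c.student_id = p.id

Execution result:
id | student | grade
1 | Grace Johnson | B+
2 | David Brown | A-
3 | Bob Davis | A
4 | Rose Johnson | C+
5 | Rose Smith | C-
6 | Grace Johnson | A-
7 | Rose Johnson | C
8 | Frank Brown | F
9 | Frank Brown | B
10 | Rose Smith | F
11 | Grace Johnson | B
12 | Rose Johnson | B+
13 | Sam Jones | C+
14 | Bob Davis | B+
15 | Leo Jones | C-
16 | Bob Davis | F
17 | Bob Davis | C-
18 | David Brown | B
19 | Grace Johnson | B
20 | Rose Johnson | F
21 | Rose Johnson | A-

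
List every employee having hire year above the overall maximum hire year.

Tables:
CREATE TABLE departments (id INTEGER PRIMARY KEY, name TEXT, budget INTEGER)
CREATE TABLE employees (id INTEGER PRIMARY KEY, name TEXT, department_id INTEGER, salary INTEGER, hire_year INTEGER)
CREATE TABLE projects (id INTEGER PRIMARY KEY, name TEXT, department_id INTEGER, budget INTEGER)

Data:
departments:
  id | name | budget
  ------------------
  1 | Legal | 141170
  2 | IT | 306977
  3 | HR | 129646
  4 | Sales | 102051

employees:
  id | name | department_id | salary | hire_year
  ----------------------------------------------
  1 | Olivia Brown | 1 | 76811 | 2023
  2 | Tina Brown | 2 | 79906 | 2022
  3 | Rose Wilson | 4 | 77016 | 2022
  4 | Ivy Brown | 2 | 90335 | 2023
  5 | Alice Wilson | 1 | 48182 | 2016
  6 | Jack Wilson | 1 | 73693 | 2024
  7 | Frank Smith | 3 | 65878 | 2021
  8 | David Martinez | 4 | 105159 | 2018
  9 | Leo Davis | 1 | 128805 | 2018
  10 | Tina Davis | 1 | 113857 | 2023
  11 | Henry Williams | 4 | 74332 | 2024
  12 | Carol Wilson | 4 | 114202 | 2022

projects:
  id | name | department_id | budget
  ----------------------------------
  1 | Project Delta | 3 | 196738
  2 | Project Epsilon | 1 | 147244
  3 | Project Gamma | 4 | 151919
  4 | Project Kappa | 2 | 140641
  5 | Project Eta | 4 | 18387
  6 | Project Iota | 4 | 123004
SELECT name, hire_year FROM employees WHERE hire_year > (SELECT MAX(hire_year) FROM employees)

Execution result:
(no rows)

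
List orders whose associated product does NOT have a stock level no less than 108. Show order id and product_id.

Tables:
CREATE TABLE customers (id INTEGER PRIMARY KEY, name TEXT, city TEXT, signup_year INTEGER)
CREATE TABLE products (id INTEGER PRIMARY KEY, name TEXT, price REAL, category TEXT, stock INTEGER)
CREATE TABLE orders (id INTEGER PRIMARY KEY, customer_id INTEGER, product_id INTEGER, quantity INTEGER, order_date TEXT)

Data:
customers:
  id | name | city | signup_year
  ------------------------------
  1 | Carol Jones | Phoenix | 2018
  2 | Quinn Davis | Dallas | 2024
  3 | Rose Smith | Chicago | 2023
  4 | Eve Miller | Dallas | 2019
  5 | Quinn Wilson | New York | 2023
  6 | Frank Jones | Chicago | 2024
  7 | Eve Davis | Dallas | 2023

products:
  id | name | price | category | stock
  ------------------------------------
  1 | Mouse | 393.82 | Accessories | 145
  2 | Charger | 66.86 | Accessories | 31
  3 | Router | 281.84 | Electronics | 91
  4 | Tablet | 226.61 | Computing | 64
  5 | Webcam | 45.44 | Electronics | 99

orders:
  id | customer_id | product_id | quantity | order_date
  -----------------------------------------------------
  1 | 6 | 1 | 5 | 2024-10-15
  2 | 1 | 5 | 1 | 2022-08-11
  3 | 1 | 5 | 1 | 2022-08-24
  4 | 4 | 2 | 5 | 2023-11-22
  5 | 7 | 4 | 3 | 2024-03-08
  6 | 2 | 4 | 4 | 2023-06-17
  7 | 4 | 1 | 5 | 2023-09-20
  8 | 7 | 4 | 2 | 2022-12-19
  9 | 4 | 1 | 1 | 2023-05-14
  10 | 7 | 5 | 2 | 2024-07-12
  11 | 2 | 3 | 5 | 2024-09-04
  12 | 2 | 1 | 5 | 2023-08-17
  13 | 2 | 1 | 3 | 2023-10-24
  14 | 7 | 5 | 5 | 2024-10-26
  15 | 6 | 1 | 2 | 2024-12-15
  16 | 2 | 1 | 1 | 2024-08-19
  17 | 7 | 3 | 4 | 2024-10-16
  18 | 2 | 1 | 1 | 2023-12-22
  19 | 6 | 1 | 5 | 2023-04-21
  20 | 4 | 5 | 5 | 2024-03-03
SELECT id, product_id FROM orders WHERE product_id NOT IN (SELECT id FROM products WHERE stock >= 108)

Execution result:
id | product_id
2 | 5
3 | 5
4 | 2
5 | 4
6 | 4
8 | 4
10 | 5
11 | 3
14 | 5
17 | 3
20 | 5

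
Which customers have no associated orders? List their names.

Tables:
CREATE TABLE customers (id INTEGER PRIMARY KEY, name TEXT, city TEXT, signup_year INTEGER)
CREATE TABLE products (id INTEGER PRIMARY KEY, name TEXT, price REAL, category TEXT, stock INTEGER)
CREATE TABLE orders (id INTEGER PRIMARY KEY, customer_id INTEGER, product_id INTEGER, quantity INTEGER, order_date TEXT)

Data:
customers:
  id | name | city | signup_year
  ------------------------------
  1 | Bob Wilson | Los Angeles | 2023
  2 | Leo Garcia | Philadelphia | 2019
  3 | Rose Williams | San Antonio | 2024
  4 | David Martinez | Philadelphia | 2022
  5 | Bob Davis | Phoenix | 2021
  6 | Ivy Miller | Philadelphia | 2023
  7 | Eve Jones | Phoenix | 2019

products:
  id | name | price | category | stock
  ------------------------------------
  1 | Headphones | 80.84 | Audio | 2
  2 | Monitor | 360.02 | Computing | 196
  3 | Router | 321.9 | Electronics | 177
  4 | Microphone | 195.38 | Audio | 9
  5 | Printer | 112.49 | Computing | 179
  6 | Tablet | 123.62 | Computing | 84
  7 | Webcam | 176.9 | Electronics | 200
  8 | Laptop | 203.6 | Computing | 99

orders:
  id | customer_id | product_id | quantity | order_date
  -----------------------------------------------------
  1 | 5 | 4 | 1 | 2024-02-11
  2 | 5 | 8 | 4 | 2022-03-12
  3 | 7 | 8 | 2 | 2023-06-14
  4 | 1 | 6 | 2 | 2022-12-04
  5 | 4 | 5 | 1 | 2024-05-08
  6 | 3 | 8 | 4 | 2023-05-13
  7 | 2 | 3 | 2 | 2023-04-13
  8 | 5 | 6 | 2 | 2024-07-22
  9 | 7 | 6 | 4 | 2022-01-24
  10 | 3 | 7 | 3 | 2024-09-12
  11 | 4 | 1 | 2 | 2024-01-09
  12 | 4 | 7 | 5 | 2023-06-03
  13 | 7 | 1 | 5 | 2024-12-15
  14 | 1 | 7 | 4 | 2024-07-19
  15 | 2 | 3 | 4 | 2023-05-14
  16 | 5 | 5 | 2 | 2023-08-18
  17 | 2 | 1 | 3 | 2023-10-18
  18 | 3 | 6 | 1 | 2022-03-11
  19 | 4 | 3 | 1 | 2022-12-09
SELECT p.name FROM customers p LEFT JOIN orders c ON c.customer_id = p.id WHERE c.id IS NULL

Execution result:
Ivy Miller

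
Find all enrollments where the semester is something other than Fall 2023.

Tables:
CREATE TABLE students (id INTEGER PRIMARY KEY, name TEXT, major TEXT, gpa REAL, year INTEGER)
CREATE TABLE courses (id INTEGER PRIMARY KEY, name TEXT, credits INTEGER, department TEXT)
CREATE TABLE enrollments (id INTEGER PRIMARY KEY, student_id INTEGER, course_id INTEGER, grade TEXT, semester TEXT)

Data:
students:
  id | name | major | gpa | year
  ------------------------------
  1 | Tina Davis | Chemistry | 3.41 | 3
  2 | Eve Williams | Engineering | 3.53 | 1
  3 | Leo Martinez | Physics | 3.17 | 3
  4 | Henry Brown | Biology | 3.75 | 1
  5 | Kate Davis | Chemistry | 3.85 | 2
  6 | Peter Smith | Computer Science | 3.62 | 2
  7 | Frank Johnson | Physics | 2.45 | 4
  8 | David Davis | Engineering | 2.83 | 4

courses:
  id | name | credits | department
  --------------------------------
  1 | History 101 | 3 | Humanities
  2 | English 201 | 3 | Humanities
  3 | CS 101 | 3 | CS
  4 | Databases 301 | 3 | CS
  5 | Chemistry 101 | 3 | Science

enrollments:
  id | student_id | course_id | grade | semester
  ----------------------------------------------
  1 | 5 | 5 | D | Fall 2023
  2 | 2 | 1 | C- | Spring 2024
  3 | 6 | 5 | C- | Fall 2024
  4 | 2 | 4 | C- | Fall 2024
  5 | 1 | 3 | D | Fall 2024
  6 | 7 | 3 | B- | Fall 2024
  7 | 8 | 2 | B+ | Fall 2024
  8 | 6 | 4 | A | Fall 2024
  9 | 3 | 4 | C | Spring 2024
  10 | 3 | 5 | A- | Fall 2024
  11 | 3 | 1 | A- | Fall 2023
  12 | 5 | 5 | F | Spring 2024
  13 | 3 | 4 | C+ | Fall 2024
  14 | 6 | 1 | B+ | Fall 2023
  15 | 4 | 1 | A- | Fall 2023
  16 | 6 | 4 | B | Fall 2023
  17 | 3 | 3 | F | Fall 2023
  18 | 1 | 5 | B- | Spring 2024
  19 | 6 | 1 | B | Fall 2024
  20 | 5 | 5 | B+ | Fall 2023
SELECT id, semester FROM enrollments WHERE semester <> 'Fall 2023'

Execution result:
id | semester
2 | Spring 2024
3 | Fall 2024
4 | Fall 2024
5 | Fall 2024
6 | Fall 2024
7 | Fall 2024
8 | Fall 2024
9 | Spring 2024
10 | Fall 2024
12 | Spring 2024
13 | Fall 2024
18 | Spring 2024
19 | Fall 2024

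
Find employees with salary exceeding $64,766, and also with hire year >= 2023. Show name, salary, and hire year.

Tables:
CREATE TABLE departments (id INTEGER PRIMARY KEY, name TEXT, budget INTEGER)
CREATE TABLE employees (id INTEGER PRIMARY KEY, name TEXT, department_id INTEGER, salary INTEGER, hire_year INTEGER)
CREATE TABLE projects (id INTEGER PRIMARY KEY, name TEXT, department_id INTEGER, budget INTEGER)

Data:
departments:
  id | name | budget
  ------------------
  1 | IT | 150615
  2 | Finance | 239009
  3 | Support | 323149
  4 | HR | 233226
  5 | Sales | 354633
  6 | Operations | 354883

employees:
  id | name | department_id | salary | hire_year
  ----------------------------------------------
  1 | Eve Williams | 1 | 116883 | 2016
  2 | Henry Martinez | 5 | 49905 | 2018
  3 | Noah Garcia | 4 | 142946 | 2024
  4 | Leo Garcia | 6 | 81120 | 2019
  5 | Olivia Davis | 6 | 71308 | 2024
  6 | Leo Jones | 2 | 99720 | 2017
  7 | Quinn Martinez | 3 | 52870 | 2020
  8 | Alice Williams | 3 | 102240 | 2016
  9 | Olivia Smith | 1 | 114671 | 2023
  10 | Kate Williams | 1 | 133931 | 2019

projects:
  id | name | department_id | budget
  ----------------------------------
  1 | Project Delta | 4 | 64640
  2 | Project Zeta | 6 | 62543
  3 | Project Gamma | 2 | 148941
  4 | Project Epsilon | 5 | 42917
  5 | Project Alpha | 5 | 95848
SELECT name, salary, hire_year FROM employees WHERE salary > 64766 AND hire_year >= 2023

Execution result:
name | salary | hire_year
Noah Garcia | 142946 | 2024
Olivia Davis | 71308 | 2024
Olivia Smith | 114671 | 2023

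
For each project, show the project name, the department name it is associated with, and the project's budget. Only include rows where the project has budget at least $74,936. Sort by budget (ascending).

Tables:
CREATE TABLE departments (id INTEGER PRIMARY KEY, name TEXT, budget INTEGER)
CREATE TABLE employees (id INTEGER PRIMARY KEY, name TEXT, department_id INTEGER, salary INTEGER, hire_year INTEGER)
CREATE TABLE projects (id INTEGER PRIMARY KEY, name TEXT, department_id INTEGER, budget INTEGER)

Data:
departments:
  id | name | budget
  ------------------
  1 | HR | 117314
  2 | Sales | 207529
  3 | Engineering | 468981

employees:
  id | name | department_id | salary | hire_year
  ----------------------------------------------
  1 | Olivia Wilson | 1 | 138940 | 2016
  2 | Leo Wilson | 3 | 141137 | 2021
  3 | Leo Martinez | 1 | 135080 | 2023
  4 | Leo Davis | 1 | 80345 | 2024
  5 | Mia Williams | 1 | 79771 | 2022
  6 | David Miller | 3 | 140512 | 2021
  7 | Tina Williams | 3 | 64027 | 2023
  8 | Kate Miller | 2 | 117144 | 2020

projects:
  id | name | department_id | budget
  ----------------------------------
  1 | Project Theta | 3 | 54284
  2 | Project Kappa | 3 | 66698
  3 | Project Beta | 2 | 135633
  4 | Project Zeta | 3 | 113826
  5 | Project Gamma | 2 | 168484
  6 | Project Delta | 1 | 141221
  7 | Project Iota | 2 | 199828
SELECT c.name, p.name AS department, c.budget FROM projects c JOIN departments p ON c.department_id = p.id WHERE c.budget >= 74936 ORDER BY c.budget ASC

Execution result:
name | department | budget
Project Zeta | Engineering | 113826
Project Beta | Sales | 135633
Project Delta | HR | 141221
Project Gamma | Sales | 168484
Project Iota | Sales | 199828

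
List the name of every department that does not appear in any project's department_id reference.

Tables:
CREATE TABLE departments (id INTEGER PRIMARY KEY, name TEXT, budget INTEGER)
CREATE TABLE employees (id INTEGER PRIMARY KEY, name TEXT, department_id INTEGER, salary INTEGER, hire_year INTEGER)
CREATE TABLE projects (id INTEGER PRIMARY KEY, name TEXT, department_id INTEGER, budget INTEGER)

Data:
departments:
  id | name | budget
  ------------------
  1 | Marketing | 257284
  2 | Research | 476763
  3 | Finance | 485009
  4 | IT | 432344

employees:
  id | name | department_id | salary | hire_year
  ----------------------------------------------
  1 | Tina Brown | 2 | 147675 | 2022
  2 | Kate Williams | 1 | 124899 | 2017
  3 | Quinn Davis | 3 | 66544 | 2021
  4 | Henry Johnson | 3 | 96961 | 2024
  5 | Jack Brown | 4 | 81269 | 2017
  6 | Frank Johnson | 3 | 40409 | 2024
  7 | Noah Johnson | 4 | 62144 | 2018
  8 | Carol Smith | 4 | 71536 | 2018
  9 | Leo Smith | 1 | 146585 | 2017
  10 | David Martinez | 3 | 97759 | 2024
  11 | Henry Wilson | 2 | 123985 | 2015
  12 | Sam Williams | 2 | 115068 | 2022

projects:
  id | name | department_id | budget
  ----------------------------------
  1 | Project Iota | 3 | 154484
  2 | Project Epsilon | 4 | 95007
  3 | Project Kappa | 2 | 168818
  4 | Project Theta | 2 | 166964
SELECT p.name FROM departments p LEFT JOIN projects c ON c.department_id = p.id WHERE c.id IS NULL

Execution result:
Marketing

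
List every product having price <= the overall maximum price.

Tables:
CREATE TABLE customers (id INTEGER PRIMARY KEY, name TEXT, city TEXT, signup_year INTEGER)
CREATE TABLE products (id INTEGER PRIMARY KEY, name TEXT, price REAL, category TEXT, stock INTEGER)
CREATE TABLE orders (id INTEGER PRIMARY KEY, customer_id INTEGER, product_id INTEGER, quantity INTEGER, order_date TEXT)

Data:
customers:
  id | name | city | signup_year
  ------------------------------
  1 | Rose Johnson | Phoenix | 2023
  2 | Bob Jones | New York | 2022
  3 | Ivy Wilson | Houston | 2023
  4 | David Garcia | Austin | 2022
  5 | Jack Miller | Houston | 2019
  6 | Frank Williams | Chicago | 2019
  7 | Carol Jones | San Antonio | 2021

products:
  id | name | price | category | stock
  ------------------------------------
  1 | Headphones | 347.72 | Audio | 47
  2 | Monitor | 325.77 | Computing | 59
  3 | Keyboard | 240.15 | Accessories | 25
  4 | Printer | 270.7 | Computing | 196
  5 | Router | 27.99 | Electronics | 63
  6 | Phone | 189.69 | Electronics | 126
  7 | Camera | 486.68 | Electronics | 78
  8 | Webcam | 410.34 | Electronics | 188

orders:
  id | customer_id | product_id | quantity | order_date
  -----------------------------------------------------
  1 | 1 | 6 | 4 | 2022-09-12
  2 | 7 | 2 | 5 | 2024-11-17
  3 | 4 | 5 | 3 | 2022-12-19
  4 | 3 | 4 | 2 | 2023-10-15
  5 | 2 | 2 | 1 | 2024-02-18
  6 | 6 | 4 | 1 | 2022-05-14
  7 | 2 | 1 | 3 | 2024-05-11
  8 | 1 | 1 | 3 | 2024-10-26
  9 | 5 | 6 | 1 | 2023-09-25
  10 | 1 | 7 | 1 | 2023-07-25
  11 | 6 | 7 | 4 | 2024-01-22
SELECT name, price FROM products WHERE price <= (SELECT MAX(price) FROM products)

Execution result:
name | price
Headphones | 347.72
Monitor | 325.77
Keyboard | 240.15
Printer | 270.70
Router | 27.99
Phone | 189.69
Camera | 486.68
Webcam | 410.34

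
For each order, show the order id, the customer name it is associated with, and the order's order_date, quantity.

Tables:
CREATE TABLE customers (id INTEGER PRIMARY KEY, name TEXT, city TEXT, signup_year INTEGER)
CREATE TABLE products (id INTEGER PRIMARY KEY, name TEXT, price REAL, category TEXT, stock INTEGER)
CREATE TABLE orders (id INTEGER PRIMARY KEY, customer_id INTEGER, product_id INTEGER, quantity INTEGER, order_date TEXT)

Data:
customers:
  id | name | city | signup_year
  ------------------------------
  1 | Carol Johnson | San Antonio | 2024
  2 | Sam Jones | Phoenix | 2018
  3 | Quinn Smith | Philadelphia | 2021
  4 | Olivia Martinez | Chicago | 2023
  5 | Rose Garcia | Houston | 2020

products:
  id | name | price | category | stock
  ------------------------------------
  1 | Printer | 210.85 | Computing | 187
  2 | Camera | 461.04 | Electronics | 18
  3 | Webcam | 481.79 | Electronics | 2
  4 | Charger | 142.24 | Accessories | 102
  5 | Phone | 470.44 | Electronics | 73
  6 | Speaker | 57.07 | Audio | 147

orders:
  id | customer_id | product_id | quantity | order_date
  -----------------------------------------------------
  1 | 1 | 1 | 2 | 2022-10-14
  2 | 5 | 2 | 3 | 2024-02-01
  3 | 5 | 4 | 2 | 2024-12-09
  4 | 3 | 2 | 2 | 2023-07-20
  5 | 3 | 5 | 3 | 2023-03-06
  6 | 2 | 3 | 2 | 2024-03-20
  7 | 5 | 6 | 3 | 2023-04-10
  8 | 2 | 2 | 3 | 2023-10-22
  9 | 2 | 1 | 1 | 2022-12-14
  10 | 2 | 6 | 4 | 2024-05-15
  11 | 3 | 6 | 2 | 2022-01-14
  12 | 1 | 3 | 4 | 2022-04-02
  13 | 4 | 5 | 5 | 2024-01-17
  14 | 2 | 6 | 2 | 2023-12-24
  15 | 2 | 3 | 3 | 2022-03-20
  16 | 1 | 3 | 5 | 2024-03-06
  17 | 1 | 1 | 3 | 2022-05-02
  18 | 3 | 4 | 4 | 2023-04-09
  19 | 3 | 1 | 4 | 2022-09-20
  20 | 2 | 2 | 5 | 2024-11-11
SELECT c.id, p.name AS customer, c.order_date, c.quantity FROM orders c JOIN customers p ON c.customer_id = p.id

Execution result:
id | customer | order_date | quantity
1 | Carol Johnson | 2022-10-14 | 2
2 | Rose Garcia | 2024-02-01 | 3
3 | Rose Garcia | 2024-12-09 | 2
4 | Quinn Smith | 2023-07-20 | 2
5 | Quinn Smith | 2023-03-06 | 3
6 | Sam Jones | 2024-03-20 | 2
7 | Rose Garcia | 2023-04-10 | 3
8 | Sam Jones | 2023-10-22 | 3
9 | Sam Jones | 2022-12-14 | 1
10 | Sam Jones | 2024-05-15 | 4
11 | Quinn Smith | 2022-01-14 | 2
12 | Carol Johnson | 2022-04-02 | 4
13 | Olivia Martinez | 2024-01-17 | 5
14 | Sam Jones | 2023-12-24 | 2
15 | Sam Jones | 2022-03-20 | 3
16 | Carol Johnson | 2024-03-06 | 5
17 | Carol Johnson | 2022-05-02 | 3
18 | Quinn Smith | 2023-04-09 | 4
19 | Quinn Smith | 2022-09-20 | 4
20 | Sam Jones | 2024-11-11 | 5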